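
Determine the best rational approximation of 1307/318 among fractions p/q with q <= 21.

Expand x = 1307/318 as a continued fraction with the Euclidean algorithm:
  1307 = 4*318 + 35, so a_0 = 4.
  318 = 9*35 + 3, so a_1 = 9.
  35 = 11*3 + 2, so a_2 = 11.
  3 = 1*2 + 1, so a_3 = 1.
  2 = 2*1 + 0, so a_4 = 2.
so x = [4; 9, 11, 1, 2].
Convergents (p_i = a_i*p_{i-1} + p_{i-2}, q_i = a_i*q_{i-1} + q_{i-2} with p_{-2}=0, p_{-1}=1, q_{-2}=1, q_{-1}=0), until the denominator exceeds 21:
  i=0: a_0=4, p_0 = 4*1 + 0 = 4, q_0 = 4*0 + 1 = 1.
  i=1: a_1=9, p_1 = 9*4 + 1 = 37, q_1 = 9*1 + 0 = 9.
  i=2: a_2=11, p_2 = 11*37 + 4 = 411, q_2 = 11*9 + 1 = 100.
q_2 = 100 > 21, so the last convergent with denominator <= 21 is p_1/q_1 = 37/9.
The closest fraction with denominator <= 21 is either p_1/q_1 or the intermediate fraction (k*p_1 + p_0)/(k*q_1 + q_0) with the largest k >= 1 whose denominator stays <= 21; these approach x as k grows, and every other convergent or intermediate fraction in range is farther away.
Largest k: floor((21 - q_0)/q_1) = floor((21 - 1)/9) = 2.
That gives (2*37 + 4)/(2*9 + 1) = 78/19.
Compare the errors: |x - 37/9| = |1307*9 - 37*318|/(318*9) = 3/2862, and |x - 78/19| = |1307*19 - 78*318|/(318*19) = 29/6042.
Cross-multiplying, 3*6042 = 18126 < 82998 = 29*2862, so 3/2862 is smaller: the convergent 37/9 is closer to x than 78/19.

37/9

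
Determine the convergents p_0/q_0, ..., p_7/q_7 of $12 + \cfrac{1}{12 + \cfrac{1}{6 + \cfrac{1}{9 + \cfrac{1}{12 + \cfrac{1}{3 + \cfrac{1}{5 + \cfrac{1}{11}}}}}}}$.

12/1, 145/12, 882/73, 8083/669, 97878/8101, 301717/24972, 1606463/132961, 17972810/1487543

Using the convergent recurrence p_i = a_i*p_{i-1} + p_{i-2}, q_i = a_i*q_{i-1} + q_{i-2} with p_{-2}=0, p_{-1}=1, q_{-2}=1, q_{-1}=0:
  i=0: a_0=12, p_0 = 12*1 + 0 = 12, q_0 = 12*0 + 1 = 1.
  i=1: a_1=12, p_1 = 12*12 + 1 = 145, q_1 = 12*1 + 0 = 12.
  i=2: a_2=6, p_2 = 6*145 + 12 = 882, q_2 = 6*12 + 1 = 73.
  i=3: a_3=9, p_3 = 9*882 + 145 = 8083, q_3 = 9*73 + 12 = 669.
  i=4: a_4=12, p_4 = 12*8083 + 882 = 97878, q_4 = 12*669 + 73 = 8101.
  i=5: a_5=3, p_5 = 3*97878 + 8083 = 301717, q_5 = 3*8101 + 669 = 24972.
  i=6: a_6=5, p_6 = 5*301717 + 97878 = 1606463, q_6 = 5*24972 + 8101 = 132961.
  i=7: a_7=11, p_7 = 11*1606463 + 301717 = 17972810, q_7 = 11*132961 + 24972 = 1487543.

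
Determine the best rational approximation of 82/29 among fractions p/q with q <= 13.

Expand x = 82/29 as a continued fraction with the Euclidean algorithm:
  82 = 2*29 + 24, so a_0 = 2.
  29 = 1*24 + 5, so a_1 = 1.
  24 = 4*5 + 4, so a_2 = 4.
  5 = 1*4 + 1, so a_3 = 1.
  4 = 4*1 + 0, so a_4 = 4.
so x = [2; 1, 4, 1, 4].
Convergents (p_i = a_i*p_{i-1} + p_{i-2}, q_i = a_i*q_{i-1} + q_{i-2} with p_{-2}=0, p_{-1}=1, q_{-2}=1, q_{-1}=0), until the denominator exceeds 13:
  i=0: a_0=2, p_0 = 2*1 + 0 = 2, q_0 = 2*0 + 1 = 1.
  i=1: a_1=1, p_1 = 1*2 + 1 = 3, q_1 = 1*1 + 0 = 1.
  i=2: a_2=4, p_2 = 4*3 + 2 = 14, q_2 = 4*1 + 1 = 5.
  i=3: a_3=1, p_3 = 1*14 + 3 = 17, q_3 = 1*5 + 1 = 6.
  i=4: a_4=4, p_4 = 4*17 + 14 = 82, q_4 = 4*6 + 5 = 29.
q_4 = 29 > 13, so the last convergent with denominator <= 13 is p_3/q_3 = 17/6.
The closest fraction with denominator <= 13 is either p_3/q_3 or the intermediate fraction (k*p_3 + p_2)/(k*q_3 + q_2) with the largest k >= 1 whose denominator stays <= 13; these approach x as k grows, and every other convergent or intermediate fraction in range is farther away.
Largest k: floor((13 - q_2)/q_3) = floor((13 - 5)/6) = 1.
That gives (1*17 + 14)/(1*6 + 5) = 31/11.
Compare the errors: |x - 17/6| = |82*6 - 17*29|/(29*6) = 1/174, and |x - 31/11| = |82*11 - 31*29|/(29*11) = 3/319.
Cross-multiplying, 1*319 = 319 < 522 = 3*174, so 1/174 is smaller: the convergent 17/6 is closer to x than 31/11.

17/6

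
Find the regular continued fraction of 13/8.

[1; 1, 1, 1, 2]

Run the Euclidean algorithm on 13 and 8; the successive quotients are the partial quotients a_0, a_1, ... (each step inverts the fractional part left over by the previous one):
  13 = 1*8 + 5, so a_0 = 1.
  8 = 1*5 + 3, so a_1 = 1.
  5 = 1*3 + 2, so a_2 = 1.
  3 = 1*2 + 1, so a_3 = 1.
  2 = 2*1 + 0, so a_4 = 2.
The remainder reaches 0 after 5 divisions, so the expansion has 5 partial quotients, read off in order.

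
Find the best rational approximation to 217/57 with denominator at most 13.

Expand x = 217/57 as a continued fraction with the Euclidean algorithm:
  217 = 3*57 + 46, so a_0 = 3.
  57 = 1*46 + 11, so a_1 = 1.
  46 = 4*11 + 2, so a_2 = 4.
  11 = 5*2 + 1, so a_3 = 5.
  2 = 2*1 + 0, so a_4 = 2.
so x = [3; 1, 4, 5, 2].
Convergents (p_i = a_i*p_{i-1} + p_{i-2}, q_i = a_i*q_{i-1} + q_{i-2} with p_{-2}=0, p_{-1}=1, q_{-2}=1, q_{-1}=0), until the denominator exceeds 13:
  i=0: a_0=3, p_0 = 3*1 + 0 = 3, q_0 = 3*0 + 1 = 1.
  i=1: a_1=1, p_1 = 1*3 + 1 = 4, q_1 = 1*1 + 0 = 1.
  i=2: a_2=4, p_2 = 4*4 + 3 = 19, q_2 = 4*1 + 1 = 5.
  i=3: a_3=5, p_3 = 5*19 + 4 = 99, q_3 = 5*5 + 1 = 26.
q_3 = 26 > 13, so the last convergent with denominator <= 13 is p_2/q_2 = 19/5.
The closest fraction with denominator <= 13 is either p_2/q_2 or the intermediate fraction (k*p_2 + p_1)/(k*q_2 + q_1) with the largest k >= 1 whose denominator stays <= 13; these approach x as k grows, and every other convergent or intermediate fraction in range is farther away.
Largest k: floor((13 - q_1)/q_2) = floor((13 - 1)/5) = 2.
That gives (2*19 + 4)/(2*5 + 1) = 42/11.
Compare the errors: |x - 19/5| = |217*5 - 19*57|/(57*5) = 2/285, and |x - 42/11| = |217*11 - 42*57|/(57*11) = 7/627.
Cross-multiplying, 2*627 = 1254 < 1995 = 7*285, so 2/285 is smaller: the convergent 19/5 is closer to x than 42/11.

19/5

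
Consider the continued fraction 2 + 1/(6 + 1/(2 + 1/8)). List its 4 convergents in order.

Using the convergent recurrence p_i = a_i*p_{i-1} + p_{i-2}, q_i = a_i*q_{i-1} + q_{i-2} with p_{-2}=0, p_{-1}=1, q_{-2}=1, q_{-1}=0:
  i=0: a_0=2, p_0 = 2*1 + 0 = 2, q_0 = 2*0 + 1 = 1.
  i=1: a_1=6, p_1 = 6*2 + 1 = 13, q_1 = 6*1 + 0 = 6.
  i=2: a_2=2, p_2 = 2*13 + 2 = 28, q_2 = 2*6 + 1 = 13.
  i=3: a_3=8, p_3 = 8*28 + 13 = 237, q_3 = 8*13 + 6 = 110.

2/1, 13/6, 28/13, 237/110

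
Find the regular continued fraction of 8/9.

[0; 1, 8]

Run the Euclidean algorithm on 8 and 9; the successive quotients are the partial quotients a_0, a_1, ... (each step inverts the fractional part left over by the previous one):
  8 = 0*9 + 8, so a_0 = 0.
  9 = 1*8 + 1, so a_1 = 1.
  8 = 8*1 + 0, so a_2 = 8.
The remainder reaches 0 after 3 divisions, so the expansion has 3 partial quotients, read off in order.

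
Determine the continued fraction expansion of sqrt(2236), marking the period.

[47; (3, 2, 31, 10, 2, 10, 31, 2, 3, 94)]

Write x_i = (sqrt(2236) + m_i)/d_i with (m_0, d_0) = (0, 1). a_0 = floor(sqrt(2236)) = 47, since 47^2 = 2209 <= 2236 < 2304 = 48^2.
Iterate m_{i+1} = d_i*a_i - m_i, d_{i+1} = (2236 - m_{i+1}^2)/d_i, a_{i+1} = floor((a_0 + m_{i+1})/d_{i+1}):
  m_1 = 1*47 - 0 = 47, d_1 = (2236 - 47^2)/1 = 27/1 = 27, a_1 = floor((47 + 47)/27) = 3.
  m_2 = 27*3 - 47 = 34, d_2 = (2236 - 34^2)/27 = 1080/27 = 40, a_2 = floor((47 + 34)/40) = 2.
  m_3 = 40*2 - 34 = 46, d_3 = (2236 - 46^2)/40 = 120/40 = 3, a_3 = floor((47 + 46)/3) = 31.
  m_4 = 3*31 - 46 = 47, d_4 = (2236 - 47^2)/3 = 27/3 = 9, a_4 = floor((47 + 47)/9) = 10.
  m_5 = 9*10 - 47 = 43, d_5 = (2236 - 43^2)/9 = 387/9 = 43, a_5 = floor((47 + 43)/43) = 2.
  m_6 = 43*2 - 43 = 43, d_6 = (2236 - 43^2)/43 = 387/43 = 9, a_6 = floor((47 + 43)/9) = 10.
  m_7 = 9*10 - 43 = 47, d_7 = (2236 - 47^2)/9 = 27/9 = 3, a_7 = floor((47 + 47)/3) = 31.
  m_8 = 3*31 - 47 = 46, d_8 = (2236 - 46^2)/3 = 120/3 = 40, a_8 = floor((47 + 46)/40) = 2.
  m_9 = 40*2 - 46 = 34, d_9 = (2236 - 34^2)/40 = 1080/40 = 27, a_9 = floor((47 + 34)/27) = 3.
  m_10 = 27*3 - 34 = 47, d_10 = (2236 - 47^2)/27 = 27/27 = 1, a_10 = floor((47 + 47)/1) = 94.
  m_11 = 1*94 - 47 = 47, d_11 = (2236 - 47^2)/1 = 27/1 = 27: (m_11, d_11) = (m_1, d_1) = (47, 27), so from here the quotients repeat a_1, ..., a_10; the period length is 10.
Hence the expansion of sqrt(2236) is a_0 = 47 followed by the repeating block 3, 2, 31, 10, 2, 10, 31, 2, 3, 94 (period 10).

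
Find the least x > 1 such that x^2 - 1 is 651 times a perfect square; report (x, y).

First expand sqrt(651) as a continued fraction. With x_i = (sqrt(651) + m_i)/d_i and (m_0, d_0) = (0, 1): a_0 = floor(sqrt(651)) = 25, since 25^2 = 625 <= 651 < 676 = 26^2.
Iterate m_{i+1} = d_i*a_i - m_i, d_{i+1} = (651 - m_{i+1}^2)/d_i, a_{i+1} = floor((a_0 + m_{i+1})/d_{i+1}):
  m_1 = 1*25 - 0 = 25, d_1 = (651 - 25^2)/1 = 26/1 = 26, a_1 = floor((25 + 25)/26) = 1.
  m_2 = 26*1 - 25 = 1, d_2 = (651 - 1^2)/26 = 650/26 = 25, a_2 = floor((25 + 1)/25) = 1.
  m_3 = 25*1 - 1 = 24, d_3 = (651 - 24^2)/25 = 75/25 = 3, a_3 = floor((25 + 24)/3) = 16.
  m_4 = 3*16 - 24 = 24, d_4 = (651 - 24^2)/3 = 75/3 = 25, a_4 = floor((25 + 24)/25) = 1.
  m_5 = 25*1 - 24 = 1, d_5 = (651 - 1^2)/25 = 650/25 = 26, a_5 = floor((25 + 1)/26) = 1.
  m_6 = 26*1 - 1 = 25, d_6 = (651 - 25^2)/26 = 26/26 = 1, a_6 = floor((25 + 25)/1) = 50.
  m_7 = 1*50 - 25 = 25, d_7 = (651 - 25^2)/1 = 26/1 = 26: (m_7, d_7) = (m_1, d_1) = (25, 26), so from here the quotients repeat a_1, ..., a_6; the period length is 6.
So sqrt(651) = [25; (1, 1, 16, 1, 1, 50)] with period length k = 6.
k is even, so the fundamental solution of x^2 - 651y^2 = 1 is (p_{k-1}, q_{k-1}) = (p_5, q_5); compute convergents through index 5.
Convergents (p_i = a_i*p_{i-1} + p_{i-2}, q_i = a_i*q_{i-1} + q_{i-2} with p_{-2}=0, p_{-1}=1, q_{-2}=1, q_{-1}=0):
  i=0: a_0=25, p_0 = 25*1 + 0 = 25, q_0 = 25*0 + 1 = 1.
  i=1: a_1=1, p_1 = 1*25 + 1 = 26, q_1 = 1*1 + 0 = 1.
  i=2: a_2=1, p_2 = 1*26 + 25 = 51, q_2 = 1*1 + 1 = 2.
  i=3: a_3=16, p_3 = 16*51 + 26 = 842, q_3 = 16*2 + 1 = 33.
  i=4: a_4=1, p_4 = 1*842 + 51 = 893, q_4 = 1*33 + 2 = 35.
  i=5: a_5=1, p_5 = 1*893 + 842 = 1735, q_5 = 1*35 + 33 = 68.
Check: 1735^2 - 651*68^2 = 3010225 - 3010224 = 1, so (x, y) = (1735, 68) solves the equation, and by the theorem it is the least positive solution.

(x, y) = (1735, 68)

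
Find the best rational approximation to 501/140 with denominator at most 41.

68/19

Expand x = 501/140 as a continued fraction with the Euclidean algorithm:
  501 = 3*140 + 81, so a_0 = 3.
  140 = 1*81 + 59, so a_1 = 1.
  81 = 1*59 + 22, so a_2 = 1.
  59 = 2*22 + 15, so a_3 = 2.
  22 = 1*15 + 7, so a_4 = 1.
  15 = 2*7 + 1, so a_5 = 2.
  7 = 7*1 + 0, so a_6 = 7.
so x = [3; 1, 1, 2, 1, 2, 7].
Convergents (p_i = a_i*p_{i-1} + p_{i-2}, q_i = a_i*q_{i-1} + q_{i-2} with p_{-2}=0, p_{-1}=1, q_{-2}=1, q_{-1}=0), until the denominator exceeds 41:
  i=0: a_0=3, p_0 = 3*1 + 0 = 3, q_0 = 3*0 + 1 = 1.
  i=1: a_1=1, p_1 = 1*3 + 1 = 4, q_1 = 1*1 + 0 = 1.
  i=2: a_2=1, p_2 = 1*4 + 3 = 7, q_2 = 1*1 + 1 = 2.
  i=3: a_3=2, p_3 = 2*7 + 4 = 18, q_3 = 2*2 + 1 = 5.
  i=4: a_4=1, p_4 = 1*18 + 7 = 25, q_4 = 1*5 + 2 = 7.
  i=5: a_5=2, p_5 = 2*25 + 18 = 68, q_5 = 2*7 + 5 = 19.
  i=6: a_6=7, p_6 = 7*68 + 25 = 501, q_6 = 7*19 + 7 = 140.
q_6 = 140 > 41, so the last convergent with denominator <= 41 is p_5/q_5 = 68/19.
The closest fraction with denominator <= 41 is either p_5/q_5 or the intermediate fraction (k*p_5 + p_4)/(k*q_5 + q_4) with the largest k >= 1 whose denominator stays <= 41; these approach x as k grows, and every other convergent or intermediate fraction in range is farther away.
Largest k: floor((41 - q_4)/q_5) = floor((41 - 7)/19) = 1.
That gives (1*68 + 25)/(1*19 + 7) = 93/26.
Compare the errors: |x - 68/19| = |501*19 - 68*140|/(140*19) = 1/2660, and |x - 93/26| = |501*26 - 93*140|/(140*26) = 6/3640.
Cross-multiplying, 1*3640 = 3640 < 15960 = 6*2660, so 1/2660 is smaller: the convergent 68/19 is closer to x than 93/26.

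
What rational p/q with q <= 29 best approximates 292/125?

7/3

Expand x = 292/125 as a continued fraction with the Euclidean algorithm:
  292 = 2*125 + 42, so a_0 = 2.
  125 = 2*42 + 41, so a_1 = 2.
  42 = 1*41 + 1, so a_2 = 1.
  41 = 41*1 + 0, so a_3 = 41.
so x = [2; 2, 1, 41].
Convergents (p_i = a_i*p_{i-1} + p_{i-2}, q_i = a_i*q_{i-1} + q_{i-2} with p_{-2}=0, p_{-1}=1, q_{-2}=1, q_{-1}=0), until the denominator exceeds 29:
  i=0: a_0=2, p_0 = 2*1 + 0 = 2, q_0 = 2*0 + 1 = 1.
  i=1: a_1=2, p_1 = 2*2 + 1 = 5, q_1 = 2*1 + 0 = 2.
  i=2: a_2=1, p_2 = 1*5 + 2 = 7, q_2 = 1*2 + 1 = 3.
  i=3: a_3=41, p_3 = 41*7 + 5 = 292, q_3 = 41*3 + 2 = 125.
q_3 = 125 > 29, so the last convergent with denominator <= 29 is p_2/q_2 = 7/3.
The closest fraction with denominator <= 29 is either p_2/q_2 or the intermediate fraction (k*p_2 + p_1)/(k*q_2 + q_1) with the largest k >= 1 whose denominator stays <= 29; these approach x as k grows, and every other convergent or intermediate fraction in range is farther away.
Largest k: floor((29 - q_1)/q_2) = floor((29 - 2)/3) = 9.
That gives (9*7 + 5)/(9*3 + 2) = 68/29.
Compare the errors: |x - 7/3| = |292*3 - 7*125|/(125*3) = 1/375, and |x - 68/29| = |292*29 - 68*125|/(125*29) = 32/3625.
Cross-multiplying, 1*3625 = 3625 < 12000 = 32*375, so 1/375 is smaller: the convergent 7/3 is closer to x than 68/29.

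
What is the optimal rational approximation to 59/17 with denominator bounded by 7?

Expand x = 59/17 as a continued fraction with the Euclidean algorithm:
  59 = 3*17 + 8, so a_0 = 3.
  17 = 2*8 + 1, so a_1 = 2.
  8 = 8*1 + 0, so a_2 = 8.
so x = [3; 2, 8].
Convergents (p_i = a_i*p_{i-1} + p_{i-2}, q_i = a_i*q_{i-1} + q_{i-2} with p_{-2}=0, p_{-1}=1, q_{-2}=1, q_{-1}=0), until the denominator exceeds 7:
  i=0: a_0=3, p_0 = 3*1 + 0 = 3, q_0 = 3*0 + 1 = 1.
  i=1: a_1=2, p_1 = 2*3 + 1 = 7, q_1 = 2*1 + 0 = 2.
  i=2: a_2=8, p_2 = 8*7 + 3 = 59, q_2 = 8*2 + 1 = 17.
q_2 = 17 > 7, so the last convergent with denominator <= 7 is p_1/q_1 = 7/2.
The closest fraction with denominator <= 7 is either p_1/q_1 or the intermediate fraction (k*p_1 + p_0)/(k*q_1 + q_0) with the largest k >= 1 whose denominator stays <= 7; these approach x as k grows, and every other convergent or intermediate fraction in range is farther away.
Largest k: floor((7 - q_0)/q_1) = floor((7 - 1)/2) = 3.
That gives (3*7 + 3)/(3*2 + 1) = 24/7.
Compare the errors: |x - 7/2| = |59*2 - 7*17|/(17*2) = 1/34, and |x - 24/7| = |59*7 - 24*17|/(17*7) = 5/119.
Cross-multiplying, 1*119 = 119 < 170 = 5*34, so 1/34 is smaller: the convergent 7/2 is closer to x than 24/7.

7/2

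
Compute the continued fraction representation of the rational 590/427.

[1; 2, 1, 1, 1, 1, 1, 2, 3, 2]

Run the Euclidean algorithm on 590 and 427; the successive quotients are the partial quotients a_0, a_1, ... (each step inverts the fractional part left over by the previous one):
  590 = 1*427 + 163, so a_0 = 1.
  427 = 2*163 + 101, so a_1 = 2.
  163 = 1*101 + 62, so a_2 = 1.
  101 = 1*62 + 39, so a_3 = 1.
  62 = 1*39 + 23, so a_4 = 1.
  39 = 1*23 + 16, so a_5 = 1.
  23 = 1*16 + 7, so a_6 = 1.
  16 = 2*7 + 2, so a_7 = 2.
  7 = 3*2 + 1, so a_8 = 3.
  2 = 2*1 + 0, so a_9 = 2.
The remainder reaches 0 after 10 divisions, so the expansion has 10 partial quotients, read off in order.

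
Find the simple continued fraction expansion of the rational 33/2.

Run the Euclidean algorithm on 33 and 2; the successive quotients are the partial quotients a_0, a_1, ... (each step inverts the fractional part left over by the previous one):
  33 = 16*2 + 1, so a_0 = 16.
  2 = 2*1 + 0, so a_1 = 2.
The remainder reaches 0 after 2 divisions, so the expansion has 2 partial quotients, read off in order.

[16; 2]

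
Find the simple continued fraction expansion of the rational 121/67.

[1; 1, 4, 6, 2]

Run the Euclidean algorithm on 121 and 67; the successive quotients are the partial quotients a_0, a_1, ... (each step inverts the fractional part left over by the previous one):
  121 = 1*67 + 54, so a_0 = 1.
  67 = 1*54 + 13, so a_1 = 1.
  54 = 4*13 + 2, so a_2 = 4.
  13 = 6*2 + 1, so a_3 = 6.
  2 = 2*1 + 0, so a_4 = 2.
The remainder reaches 0 after 5 divisions, so the expansion has 5 partial quotients, read off in order.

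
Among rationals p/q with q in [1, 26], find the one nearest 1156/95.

Expand x = 1156/95 as a continued fraction with the Euclidean algorithm:
  1156 = 12*95 + 16, so a_0 = 12.
  95 = 5*16 + 15, so a_1 = 5.
  16 = 1*15 + 1, so a_2 = 1.
  15 = 15*1 + 0, so a_3 = 15.
so x = [12; 5, 1, 15].
Convergents (p_i = a_i*p_{i-1} + p_{i-2}, q_i = a_i*q_{i-1} + q_{i-2} with p_{-2}=0, p_{-1}=1, q_{-2}=1, q_{-1}=0), until the denominator exceeds 26:
  i=0: a_0=12, p_0 = 12*1 + 0 = 12, q_0 = 12*0 + 1 = 1.
  i=1: a_1=5, p_1 = 5*12 + 1 = 61, q_1 = 5*1 + 0 = 5.
  i=2: a_2=1, p_2 = 1*61 + 12 = 73, q_2 = 1*5 + 1 = 6.
  i=3: a_3=15, p_3 = 15*73 + 61 = 1156, q_3 = 15*6 + 5 = 95.
q_3 = 95 > 26, so the last convergent with denominator <= 26 is p_2/q_2 = 73/6.
The closest fraction with denominator <= 26 is either p_2/q_2 or the intermediate fraction (k*p_2 + p_1)/(k*q_2 + q_1) with the largest k >= 1 whose denominator stays <= 26; these approach x as k grows, and every other convergent or intermediate fraction in range is farther away.
Largest k: floor((26 - q_1)/q_2) = floor((26 - 5)/6) = 3.
That gives (3*73 + 61)/(3*6 + 5) = 280/23.
Compare the errors: |x - 73/6| = |1156*6 - 73*95|/(95*6) = 1/570, and |x - 280/23| = |1156*23 - 280*95|/(95*23) = 12/2185.
Cross-multiplying, 1*2185 = 2185 < 6840 = 12*570, so 1/570 is smaller: the convergent 73/6 is closer to x than 280/23.

73/6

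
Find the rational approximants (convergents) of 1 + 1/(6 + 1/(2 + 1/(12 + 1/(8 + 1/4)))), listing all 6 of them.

1/1, 7/6, 15/13, 187/162, 1511/1309, 6231/5398

Using the convergent recurrence p_i = a_i*p_{i-1} + p_{i-2}, q_i = a_i*q_{i-1} + q_{i-2} with p_{-2}=0, p_{-1}=1, q_{-2}=1, q_{-1}=0:
  i=0: a_0=1, p_0 = 1*1 + 0 = 1, q_0 = 1*0 + 1 = 1.
  i=1: a_1=6, p_1 = 6*1 + 1 = 7, q_1 = 6*1 + 0 = 6.
  i=2: a_2=2, p_2 = 2*7 + 1 = 15, q_2 = 2*6 + 1 = 13.
  i=3: a_3=12, p_3 = 12*15 + 7 = 187, q_3 = 12*13 + 6 = 162.
  i=4: a_4=8, p_4 = 8*187 + 15 = 1511, q_4 = 8*162 + 13 = 1309.
  i=5: a_5=4, p_5 = 4*1511 + 187 = 6231, q_5 = 4*1309 + 162 = 5398.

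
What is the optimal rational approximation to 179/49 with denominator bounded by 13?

Expand x = 179/49 as a continued fraction with the Euclidean algorithm:
  179 = 3*49 + 32, so a_0 = 3.
  49 = 1*32 + 17, so a_1 = 1.
  32 = 1*17 + 15, so a_2 = 1.
  17 = 1*15 + 2, so a_3 = 1.
  15 = 7*2 + 1, so a_4 = 7.
  2 = 2*1 + 0, so a_5 = 2.
so x = [3; 1, 1, 1, 7, 2].
Convergents (p_i = a_i*p_{i-1} + p_{i-2}, q_i = a_i*q_{i-1} + q_{i-2} with p_{-2}=0, p_{-1}=1, q_{-2}=1, q_{-1}=0), until the denominator exceeds 13:
  i=0: a_0=3, p_0 = 3*1 + 0 = 3, q_0 = 3*0 + 1 = 1.
  i=1: a_1=1, p_1 = 1*3 + 1 = 4, q_1 = 1*1 + 0 = 1.
  i=2: a_2=1, p_2 = 1*4 + 3 = 7, q_2 = 1*1 + 1 = 2.
  i=3: a_3=1, p_3 = 1*7 + 4 = 11, q_3 = 1*2 + 1 = 3.
  i=4: a_4=7, p_4 = 7*11 + 7 = 84, q_4 = 7*3 + 2 = 23.
q_4 = 23 > 13, so the last convergent with denominator <= 13 is p_3/q_3 = 11/3.
The closest fraction with denominator <= 13 is either p_3/q_3 or the intermediate fraction (k*p_3 + p_2)/(k*q_3 + q_2) with the largest k >= 1 whose denominator stays <= 13; these approach x as k grows, and every other convergent or intermediate fraction in range is farther away.
Largest k: floor((13 - q_2)/q_3) = floor((13 - 2)/3) = 3.
That gives (3*11 + 7)/(3*3 + 2) = 40/11.
Compare the errors: |x - 11/3| = |179*3 - 11*49|/(49*3) = 2/147, and |x - 40/11| = |179*11 - 40*49|/(49*11) = 9/539.
Cross-multiplying, 2*539 = 1078 < 1323 = 9*147, so 2/147 is smaller: the convergent 11/3 is closer to x than 40/11.

11/3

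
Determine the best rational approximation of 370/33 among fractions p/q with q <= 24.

213/19

Expand x = 370/33 as a continued fraction with the Euclidean algorithm:
  370 = 11*33 + 7, so a_0 = 11.
  33 = 4*7 + 5, so a_1 = 4.
  7 = 1*5 + 2, so a_2 = 1.
  5 = 2*2 + 1, so a_3 = 2.
  2 = 2*1 + 0, so a_4 = 2.
so x = [11; 4, 1, 2, 2].
Convergents (p_i = a_i*p_{i-1} + p_{i-2}, q_i = a_i*q_{i-1} + q_{i-2} with p_{-2}=0, p_{-1}=1, q_{-2}=1, q_{-1}=0), until the denominator exceeds 24:
  i=0: a_0=11, p_0 = 11*1 + 0 = 11, q_0 = 11*0 + 1 = 1.
  i=1: a_1=4, p_1 = 4*11 + 1 = 45, q_1 = 4*1 + 0 = 4.
  i=2: a_2=1, p_2 = 1*45 + 11 = 56, q_2 = 1*4 + 1 = 5.
  i=3: a_3=2, p_3 = 2*56 + 45 = 157, q_3 = 2*5 + 4 = 14.
  i=4: a_4=2, p_4 = 2*157 + 56 = 370, q_4 = 2*14 + 5 = 33.
q_4 = 33 > 24, so the last convergent with denominator <= 24 is p_3/q_3 = 157/14.
The closest fraction with denominator <= 24 is either p_3/q_3 or the intermediate fraction (k*p_3 + p_2)/(k*q_3 + q_2) with the largest k >= 1 whose denominator stays <= 24; these approach x as k grows, and every other convergent or intermediate fraction in range is farther away.
Largest k: floor((24 - q_2)/q_3) = floor((24 - 5)/14) = 1.
That gives (1*157 + 56)/(1*14 + 5) = 213/19.
Compare the errors: |x - 157/14| = |370*14 - 157*33|/(33*14) = 1/462, and |x - 213/19| = |370*19 - 213*33|/(33*19) = 1/627.
Cross-multiplying, 1*462 = 462 < 627 = 1*627, so 1/627 is smaller: the intermediate fraction 213/19 is closer to x than 157/14.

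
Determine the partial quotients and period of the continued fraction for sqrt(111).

[10; (1, 1, 6, 1, 1, 20)]

Write x_i = (sqrt(111) + m_i)/d_i with (m_0, d_0) = (0, 1). a_0 = floor(sqrt(111)) = 10, since 10^2 = 100 <= 111 < 121 = 11^2.
Iterate m_{i+1} = d_i*a_i - m_i, d_{i+1} = (111 - m_{i+1}^2)/d_i, a_{i+1} = floor((a_0 + m_{i+1})/d_{i+1}):
  m_1 = 1*10 - 0 = 10, d_1 = (111 - 10^2)/1 = 11/1 = 11, a_1 = floor((10 + 10)/11) = 1.
  m_2 = 11*1 - 10 = 1, d_2 = (111 - 1^2)/11 = 110/11 = 10, a_2 = floor((10 + 1)/10) = 1.
  m_3 = 10*1 - 1 = 9, d_3 = (111 - 9^2)/10 = 30/10 = 3, a_3 = floor((10 + 9)/3) = 6.
  m_4 = 3*6 - 9 = 9, d_4 = (111 - 9^2)/3 = 30/3 = 10, a_4 = floor((10 + 9)/10) = 1.
  m_5 = 10*1 - 9 = 1, d_5 = (111 - 1^2)/10 = 110/10 = 11, a_5 = floor((10 + 1)/11) = 1.
  m_6 = 11*1 - 1 = 10, d_6 = (111 - 10^2)/11 = 11/11 = 1, a_6 = floor((10 + 10)/1) = 20.
  m_7 = 1*20 - 10 = 10, d_7 = (111 - 10^2)/1 = 11/1 = 11: (m_7, d_7) = (m_1, d_1) = (10, 11), so from here the quotients repeat a_1, ..., a_6; the period length is 6.
Hence the expansion of sqrt(111) is a_0 = 10 followed by the repeating block 1, 1, 6, 1, 1, 20 (period 6).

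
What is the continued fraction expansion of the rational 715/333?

[2; 6, 1, 3, 1, 9]

Run the Euclidean algorithm on 715 and 333; the successive quotients are the partial quotients a_0, a_1, ... (each step inverts the fractional part left over by the previous one):
  715 = 2*333 + 49, so a_0 = 2.
  333 = 6*49 + 39, so a_1 = 6.
  49 = 1*39 + 10, so a_2 = 1.
  39 = 3*10 + 9, so a_3 = 3.
  10 = 1*9 + 1, so a_4 = 1.
  9 = 9*1 + 0, so a_5 = 9.
The remainder reaches 0 after 6 divisions, so the expansion has 6 partial quotients, read off in order.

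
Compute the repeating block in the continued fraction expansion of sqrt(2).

Write x_i = (sqrt(2) + m_i)/d_i with (m_0, d_0) = (0, 1). a_0 = floor(sqrt(2)) = 1, since 1^2 = 1 <= 2 < 4 = 2^2.
Iterate m_{i+1} = d_i*a_i - m_i, d_{i+1} = (2 - m_{i+1}^2)/d_i, a_{i+1} = floor((a_0 + m_{i+1})/d_{i+1}):
  m_1 = 1*1 - 0 = 1, d_1 = (2 - 1^2)/1 = 1/1 = 1, a_1 = floor((1 + 1)/1) = 2.
  m_2 = 1*2 - 1 = 1, d_2 = (2 - 1^2)/1 = 1/1 = 1: (m_2, d_2) = (m_1, d_1) = (1, 1), so from here the quotient a_1 repeats; the period length is 1.
Hence the expansion of sqrt(2) is a_0 = 1 followed by the repeating block 2 (period 1).

[1; (2)]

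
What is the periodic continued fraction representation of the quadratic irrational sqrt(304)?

Write x_i = (sqrt(304) + m_i)/d_i with (m_0, d_0) = (0, 1). a_0 = floor(sqrt(304)) = 17, since 17^2 = 289 <= 304 < 324 = 18^2.
Iterate m_{i+1} = d_i*a_i - m_i, d_{i+1} = (304 - m_{i+1}^2)/d_i, a_{i+1} = floor((a_0 + m_{i+1})/d_{i+1}):
  m_1 = 1*17 - 0 = 17, d_1 = (304 - 17^2)/1 = 15/1 = 15, a_1 = floor((17 + 17)/15) = 2.
  m_2 = 15*2 - 17 = 13, d_2 = (304 - 13^2)/15 = 135/15 = 9, a_2 = floor((17 + 13)/9) = 3.
  m_3 = 9*3 - 13 = 14, d_3 = (304 - 14^2)/9 = 108/9 = 12, a_3 = floor((17 + 14)/12) = 2.
  m_4 = 12*2 - 14 = 10, d_4 = (304 - 10^2)/12 = 204/12 = 17, a_4 = floor((17 + 10)/17) = 1.
  m_5 = 17*1 - 10 = 7, d_5 = (304 - 7^2)/17 = 255/17 = 15, a_5 = floor((17 + 7)/15) = 1.
  m_6 = 15*1 - 7 = 8, d_6 = (304 - 8^2)/15 = 240/15 = 16, a_6 = floor((17 + 8)/16) = 1.
  m_7 = 16*1 - 8 = 8, d_7 = (304 - 8^2)/16 = 240/16 = 15, a_7 = floor((17 + 8)/15) = 1.
  m_8 = 15*1 - 8 = 7, d_8 = (304 - 7^2)/15 = 255/15 = 17, a_8 = floor((17 + 7)/17) = 1.
  m_9 = 17*1 - 7 = 10, d_9 = (304 - 10^2)/17 = 204/17 = 12, a_9 = floor((17 + 10)/12) = 2.
  m_10 = 12*2 - 10 = 14, d_10 = (304 - 14^2)/12 = 108/12 = 9, a_10 = floor((17 + 14)/9) = 3.
  m_11 = 9*3 - 14 = 13, d_11 = (304 - 13^2)/9 = 135/9 = 15, a_11 = floor((17 + 13)/15) = 2.
  m_12 = 15*2 - 13 = 17, d_12 = (304 - 17^2)/15 = 15/15 = 1, a_12 = floor((17 + 17)/1) = 34.
  m_13 = 1*34 - 17 = 17, d_13 = (304 - 17^2)/1 = 15/1 = 15: (m_13, d_13) = (m_1, d_1) = (17, 15), so from here the quotients repeat a_1, ..., a_12; the period length is 12.
Hence the expansion of sqrt(304) is a_0 = 17 followed by the repeating block 2, 3, 2, 1, 1, 1, 1, 1, 2, 3, 2, 34 (period 12).

[17; (2, 3, 2, 1, 1, 1, 1, 1, 2, 3, 2, 34)]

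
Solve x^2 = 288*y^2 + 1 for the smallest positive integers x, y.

(x, y) = (17, 1)

First expand sqrt(288) as a continued fraction. With x_i = (sqrt(288) + m_i)/d_i and (m_0, d_0) = (0, 1): a_0 = floor(sqrt(288)) = 16, since 16^2 = 256 <= 288 < 289 = 17^2.
Iterate m_{i+1} = d_i*a_i - m_i, d_{i+1} = (288 - m_{i+1}^2)/d_i, a_{i+1} = floor((a_0 + m_{i+1})/d_{i+1}):
  m_1 = 1*16 - 0 = 16, d_1 = (288 - 16^2)/1 = 32/1 = 32, a_1 = floor((16 + 16)/32) = 1.
  m_2 = 32*1 - 16 = 16, d_2 = (288 - 16^2)/32 = 32/32 = 1, a_2 = floor((16 + 16)/1) = 32.
  m_3 = 1*32 - 16 = 16, d_3 = (288 - 16^2)/1 = 32/1 = 32: (m_3, d_3) = (m_1, d_1) = (16, 32), so from here the quotients repeat a_1, a_2; the period length is 2.
So sqrt(288) = [16; (1, 32)] with period length k = 2.
k is even, so the fundamental solution of x^2 - 288y^2 = 1 is (p_{k-1}, q_{k-1}) = (p_1, q_1); compute convergents through index 1.
Convergents (p_i = a_i*p_{i-1} + p_{i-2}, q_i = a_i*q_{i-1} + q_{i-2} with p_{-2}=0, p_{-1}=1, q_{-2}=1, q_{-1}=0):
  i=0: a_0=16, p_0 = 16*1 + 0 = 16, q_0 = 16*0 + 1 = 1.
  i=1: a_1=1, p_1 = 1*16 + 1 = 17, q_1 = 1*1 + 0 = 1.
Check: 17^2 - 288*1^2 = 289 - 288 = 1, so (x, y) = (17, 1) solves the equation, and by the theorem it is the least positive solution.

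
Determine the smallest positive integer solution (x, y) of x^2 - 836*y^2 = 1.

(x, y) = (46551, 1610)

First expand sqrt(836) as a continued fraction. With x_i = (sqrt(836) + m_i)/d_i and (m_0, d_0) = (0, 1): a_0 = floor(sqrt(836)) = 28, since 28^2 = 784 <= 836 < 841 = 29^2.
Iterate m_{i+1} = d_i*a_i - m_i, d_{i+1} = (836 - m_{i+1}^2)/d_i, a_{i+1} = floor((a_0 + m_{i+1})/d_{i+1}):
  m_1 = 1*28 - 0 = 28, d_1 = (836 - 28^2)/1 = 52/1 = 52, a_1 = floor((28 + 28)/52) = 1.
  m_2 = 52*1 - 28 = 24, d_2 = (836 - 24^2)/52 = 260/52 = 5, a_2 = floor((28 + 24)/5) = 10.
  m_3 = 5*10 - 24 = 26, d_3 = (836 - 26^2)/5 = 160/5 = 32, a_3 = floor((28 + 26)/32) = 1.
  m_4 = 32*1 - 26 = 6, d_4 = (836 - 6^2)/32 = 800/32 = 25, a_4 = floor((28 + 6)/25) = 1.
  m_5 = 25*1 - 6 = 19, d_5 = (836 - 19^2)/25 = 475/25 = 19, a_5 = floor((28 + 19)/19) = 2.
  m_6 = 19*2 - 19 = 19, d_6 = (836 - 19^2)/19 = 475/19 = 25, a_6 = floor((28 + 19)/25) = 1.
  m_7 = 25*1 - 19 = 6, d_7 = (836 - 6^2)/25 = 800/25 = 32, a_7 = floor((28 + 6)/32) = 1.
  m_8 = 32*1 - 6 = 26, d_8 = (836 - 26^2)/32 = 160/32 = 5, a_8 = floor((28 + 26)/5) = 10.
  m_9 = 5*10 - 26 = 24, d_9 = (836 - 24^2)/5 = 260/5 = 52, a_9 = floor((28 + 24)/52) = 1.
  m_10 = 52*1 - 24 = 28, d_10 = (836 - 28^2)/52 = 52/52 = 1, a_10 = floor((28 + 28)/1) = 56.
  m_11 = 1*56 - 28 = 28, d_11 = (836 - 28^2)/1 = 52/1 = 52: (m_11, d_11) = (m_1, d_1) = (28, 52), so from here the quotients repeat a_1, ..., a_10; the period length is 10.
So sqrt(836) = [28; (1, 10, 1, 1, 2, 1, 1, 10, 1, 56)] with period length k = 10.
k is even, so the fundamental solution of x^2 - 836y^2 = 1 is (p_{k-1}, q_{k-1}) = (p_9, q_9); compute convergents through index 9.
Convergents (p_i = a_i*p_{i-1} + p_{i-2}, q_i = a_i*q_{i-1} + q_{i-2} with p_{-2}=0, p_{-1}=1, q_{-2}=1, q_{-1}=0):
  i=0: a_0=28, p_0 = 28*1 + 0 = 28, q_0 = 28*0 + 1 = 1.
  i=1: a_1=1, p_1 = 1*28 + 1 = 29, q_1 = 1*1 + 0 = 1.
  i=2: a_2=10, p_2 = 10*29 + 28 = 318, q_2 = 10*1 + 1 = 11.
  i=3: a_3=1, p_3 = 1*318 + 29 = 347, q_3 = 1*11 + 1 = 12.
  i=4: a_4=1, p_4 = 1*347 + 318 = 665, q_4 = 1*12 + 11 = 23.
  i=5: a_5=2, p_5 = 2*665 + 347 = 1677, q_5 = 2*23 + 12 = 58.
  i=6: a_6=1, p_6 = 1*1677 + 665 = 2342, q_6 = 1*58 + 23 = 81.
  i=7: a_7=1, p_7 = 1*2342 + 1677 = 4019, q_7 = 1*81 + 58 = 139.
  i=8: a_8=10, p_8 = 10*4019 + 2342 = 42532, q_8 = 10*139 + 81 = 1471.
  i=9: a_9=1, p_9 = 1*42532 + 4019 = 46551, q_9 = 1*1471 + 139 = 1610.
Check: 46551^2 - 836*1610^2 = 2166995601 - 2166995600 = 1, so (x, y) = (46551, 1610) solves the equation, and by the theorem it is the least positive solution.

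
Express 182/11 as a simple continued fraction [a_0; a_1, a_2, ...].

[16; 1, 1, 5]

Run the Euclidean algorithm on 182 and 11; the successive quotients are the partial quotients a_0, a_1, ... (each step inverts the fractional part left over by the previous one):
  182 = 16*11 + 6, so a_0 = 16.
  11 = 1*6 + 5, so a_1 = 1.
  6 = 1*5 + 1, so a_2 = 1.
  5 = 5*1 + 0, so a_3 = 5.
The remainder reaches 0 after 4 divisions, so the expansion has 4 partial quotients, read off in order.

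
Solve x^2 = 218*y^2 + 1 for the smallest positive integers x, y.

(x, y) = (126003, 8534)

First expand sqrt(218) as a continued fraction. With x_i = (sqrt(218) + m_i)/d_i and (m_0, d_0) = (0, 1): a_0 = floor(sqrt(218)) = 14, since 14^2 = 196 <= 218 < 225 = 15^2.
Iterate m_{i+1} = d_i*a_i - m_i, d_{i+1} = (218 - m_{i+1}^2)/d_i, a_{i+1} = floor((a_0 + m_{i+1})/d_{i+1}):
  m_1 = 1*14 - 0 = 14, d_1 = (218 - 14^2)/1 = 22/1 = 22, a_1 = floor((14 + 14)/22) = 1.
  m_2 = 22*1 - 14 = 8, d_2 = (218 - 8^2)/22 = 154/22 = 7, a_2 = floor((14 + 8)/7) = 3.
  m_3 = 7*3 - 8 = 13, d_3 = (218 - 13^2)/7 = 49/7 = 7, a_3 = floor((14 + 13)/7) = 3.
  m_4 = 7*3 - 13 = 8, d_4 = (218 - 8^2)/7 = 154/7 = 22, a_4 = floor((14 + 8)/22) = 1.
  m_5 = 22*1 - 8 = 14, d_5 = (218 - 14^2)/22 = 22/22 = 1, a_5 = floor((14 + 14)/1) = 28.
  m_6 = 1*28 - 14 = 14, d_6 = (218 - 14^2)/1 = 22/1 = 22: (m_6, d_6) = (m_1, d_1) = (14, 22), so from here the quotients repeat a_1, ..., a_5; the period length is 5.
So sqrt(218) = [14; (1, 3, 3, 1, 28)] with period length k = 5.
k is odd, so (p_{k-1}, q_{k-1}) only solves x^2 - 218y^2 = -1 and the fundamental solution of x^2 - 218y^2 = 1 is (p_{2k-1}, q_{2k-1}) = (p_9, q_9); compute convergents through index 9, running through the period twice.
Convergents (p_i = a_i*p_{i-1} + p_{i-2}, q_i = a_i*q_{i-1} + q_{i-2} with p_{-2}=0, p_{-1}=1, q_{-2}=1, q_{-1}=0):
  i=0: a_0=14, p_0 = 14*1 + 0 = 14, q_0 = 14*0 + 1 = 1.
  i=1: a_1=1, p_1 = 1*14 + 1 = 15, q_1 = 1*1 + 0 = 1.
  i=2: a_2=3, p_2 = 3*15 + 14 = 59, q_2 = 3*1 + 1 = 4.
  i=3: a_3=3, p_3 = 3*59 + 15 = 192, q_3 = 3*4 + 1 = 13.
  i=4: a_4=1, p_4 = 1*192 + 59 = 251, q_4 = 1*13 + 4 = 17.
  i=5: a_5=28, p_5 = 28*251 + 192 = 7220, q_5 = 28*17 + 13 = 489.
  i=6: a_6=1, p_6 = 1*7220 + 251 = 7471, q_6 = 1*489 + 17 = 506.
  i=7: a_7=3, p_7 = 3*7471 + 7220 = 29633, q_7 = 3*506 + 489 = 2007.
  i=8: a_8=3, p_8 = 3*29633 + 7471 = 96370, q_8 = 3*2007 + 506 = 6527.
  i=9: a_9=1, p_9 = 1*96370 + 29633 = 126003, q_9 = 1*6527 + 2007 = 8534.
Indeed p_4^2 - 218*q_4^2 = 63001 - 63002 = -1, not +1.
Check: 126003^2 - 218*8534^2 = 15876756009 - 15876756008 = 1, so (x, y) = (126003, 8534) solves the equation, and by the theorem it is the least positive solution.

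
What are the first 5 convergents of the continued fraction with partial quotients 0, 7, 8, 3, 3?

Using the convergent recurrence p_i = a_i*p_{i-1} + p_{i-2}, q_i = a_i*q_{i-1} + q_{i-2} with p_{-2}=0, p_{-1}=1, q_{-2}=1, q_{-1}=0:
  i=0: a_0=0, p_0 = 0*1 + 0 = 0, q_0 = 0*0 + 1 = 1.
  i=1: a_1=7, p_1 = 7*0 + 1 = 1, q_1 = 7*1 + 0 = 7.
  i=2: a_2=8, p_2 = 8*1 + 0 = 8, q_2 = 8*7 + 1 = 57.
  i=3: a_3=3, p_3 = 3*8 + 1 = 25, q_3 = 3*57 + 7 = 178.
  i=4: a_4=3, p_4 = 3*25 + 8 = 83, q_4 = 3*178 + 57 = 591.

0/1, 1/7, 8/57, 25/178, 83/591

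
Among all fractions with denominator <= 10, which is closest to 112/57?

Expand x = 112/57 as a continued fraction with the Euclidean algorithm:
  112 = 1*57 + 55, so a_0 = 1.
  57 = 1*55 + 2, so a_1 = 1.
  55 = 27*2 + 1, so a_2 = 27.
  2 = 2*1 + 0, so a_3 = 2.
so x = [1; 1, 27, 2].
Convergents (p_i = a_i*p_{i-1} + p_{i-2}, q_i = a_i*q_{i-1} + q_{i-2} with p_{-2}=0, p_{-1}=1, q_{-2}=1, q_{-1}=0), until the denominator exceeds 10:
  i=0: a_0=1, p_0 = 1*1 + 0 = 1, q_0 = 1*0 + 1 = 1.
  i=1: a_1=1, p_1 = 1*1 + 1 = 2, q_1 = 1*1 + 0 = 1.
  i=2: a_2=27, p_2 = 27*2 + 1 = 55, q_2 = 27*1 + 1 = 28.
q_2 = 28 > 10, so the last convergent with denominator <= 10 is p_1/q_1 = 2/1.
The closest fraction with denominator <= 10 is either p_1/q_1 or the intermediate fraction (k*p_1 + p_0)/(k*q_1 + q_0) with the largest k >= 1 whose denominator stays <= 10; these approach x as k grows, and every other convergent or intermediate fraction in range is farther away.
Largest k: floor((10 - q_0)/q_1) = floor((10 - 1)/1) = 9.
That gives (9*2 + 1)/(9*1 + 1) = 19/10.
Compare the errors: |x - 2/1| = |112*1 - 2*57|/(57*1) = 2/57, and |x - 19/10| = |112*10 - 19*57|/(57*10) = 37/570.
Cross-multiplying, 2*570 = 1140 < 2109 = 37*57, so 2/57 is smaller: the convergent 2/1 is closer to x than 19/10.

2/1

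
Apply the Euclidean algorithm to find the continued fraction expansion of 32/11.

[2; 1, 10]

Run the Euclidean algorithm on 32 and 11; the successive quotients are the partial quotients a_0, a_1, ... (each step inverts the fractional part left over by the previous one):
  32 = 2*11 + 10, so a_0 = 2.
  11 = 1*10 + 1, so a_1 = 1.
  10 = 10*1 + 0, so a_2 = 10.
The remainder reaches 0 after 3 divisions, so the expansion has 3 partial quotients, read off in order.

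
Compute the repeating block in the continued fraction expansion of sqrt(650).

Write x_i = (sqrt(650) + m_i)/d_i with (m_0, d_0) = (0, 1). a_0 = floor(sqrt(650)) = 25, since 25^2 = 625 <= 650 < 676 = 26^2.
Iterate m_{i+1} = d_i*a_i - m_i, d_{i+1} = (650 - m_{i+1}^2)/d_i, a_{i+1} = floor((a_0 + m_{i+1})/d_{i+1}):
  m_1 = 1*25 - 0 = 25, d_1 = (650 - 25^2)/1 = 25/1 = 25, a_1 = floor((25 + 25)/25) = 2.
  m_2 = 25*2 - 25 = 25, d_2 = (650 - 25^2)/25 = 25/25 = 1, a_2 = floor((25 + 25)/1) = 50.
  m_3 = 1*50 - 25 = 25, d_3 = (650 - 25^2)/1 = 25/1 = 25: (m_3, d_3) = (m_1, d_1) = (25, 25), so from here the quotients repeat a_1, a_2; the period length is 2.
Hence the expansion of sqrt(650) is a_0 = 25 followed by the repeating block 2, 50 (period 2).

[25; (2, 50)]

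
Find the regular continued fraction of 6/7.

[0; 1, 6]

Run the Euclidean algorithm on 6 and 7; the successive quotients are the partial quotients a_0, a_1, ... (each step inverts the fractional part left over by the previous one):
  6 = 0*7 + 6, so a_0 = 0.
  7 = 1*6 + 1, so a_1 = 1.
  6 = 6*1 + 0, so a_2 = 6.
The remainder reaches 0 after 3 divisions, so the expansion has 3 partial quotients, read off in order.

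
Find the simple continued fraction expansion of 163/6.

Run the Euclidean algorithm on 163 and 6; the successive quotients are the partial quotients a_0, a_1, ... (each step inverts the fractional part left over by the previous one):
  163 = 27*6 + 1, so a_0 = 27.
  6 = 6*1 + 0, so a_1 = 6.
The remainder reaches 0 after 2 divisions, so the expansion has 2 partial quotients, read off in order.

[27; 6]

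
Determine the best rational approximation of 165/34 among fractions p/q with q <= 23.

97/20

Expand x = 165/34 as a continued fraction with the Euclidean algorithm:
  165 = 4*34 + 29, so a_0 = 4.
  34 = 1*29 + 5, so a_1 = 1.
  29 = 5*5 + 4, so a_2 = 5.
  5 = 1*4 + 1, so a_3 = 1.
  4 = 4*1 + 0, so a_4 = 4.
so x = [4; 1, 5, 1, 4].
Convergents (p_i = a_i*p_{i-1} + p_{i-2}, q_i = a_i*q_{i-1} + q_{i-2} with p_{-2}=0, p_{-1}=1, q_{-2}=1, q_{-1}=0), until the denominator exceeds 23:
  i=0: a_0=4, p_0 = 4*1 + 0 = 4, q_0 = 4*0 + 1 = 1.
  i=1: a_1=1, p_1 = 1*4 + 1 = 5, q_1 = 1*1 + 0 = 1.
  i=2: a_2=5, p_2 = 5*5 + 4 = 29, q_2 = 5*1 + 1 = 6.
  i=3: a_3=1, p_3 = 1*29 + 5 = 34, q_3 = 1*6 + 1 = 7.
  i=4: a_4=4, p_4 = 4*34 + 29 = 165, q_4 = 4*7 + 6 = 34.
q_4 = 34 > 23, so the last convergent with denominator <= 23 is p_3/q_3 = 34/7.
The closest fraction with denominator <= 23 is either p_3/q_3 or the intermediate fraction (k*p_3 + p_2)/(k*q_3 + q_2) with the largest k >= 1 whose denominator stays <= 23; these approach x as k grows, and every other convergent or intermediate fraction in range is farther away.
Largest k: floor((23 - q_2)/q_3) = floor((23 - 6)/7) = 2.
That gives (2*34 + 29)/(2*7 + 6) = 97/20.
Compare the errors: |x - 34/7| = |165*7 - 34*34|/(34*7) = 1/238, and |x - 97/20| = |165*20 - 97*34|/(34*20) = 2/680.
Cross-multiplying, 2*238 = 476 < 680 = 1*680, so 2/680 is smaller: the intermediate fraction 97/20 is closer to x than 34/7.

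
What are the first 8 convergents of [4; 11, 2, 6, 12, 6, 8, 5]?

4/1, 45/11, 94/23, 609/149, 7402/1811, 45021/11015, 367570/89931, 1882871/460670

Using the convergent recurrence p_i = a_i*p_{i-1} + p_{i-2}, q_i = a_i*q_{i-1} + q_{i-2} with p_{-2}=0, p_{-1}=1, q_{-2}=1, q_{-1}=0:
  i=0: a_0=4, p_0 = 4*1 + 0 = 4, q_0 = 4*0 + 1 = 1.
  i=1: a_1=11, p_1 = 11*4 + 1 = 45, q_1 = 11*1 + 0 = 11.
  i=2: a_2=2, p_2 = 2*45 + 4 = 94, q_2 = 2*11 + 1 = 23.
  i=3: a_3=6, p_3 = 6*94 + 45 = 609, q_3 = 6*23 + 11 = 149.
  i=4: a_4=12, p_4 = 12*609 + 94 = 7402, q_4 = 12*149 + 23 = 1811.
  i=5: a_5=6, p_5 = 6*7402 + 609 = 45021, q_5 = 6*1811 + 149 = 11015.
  i=6: a_6=8, p_6 = 8*45021 + 7402 = 367570, q_6 = 8*11015 + 1811 = 89931.
  i=7: a_7=5, p_7 = 5*367570 + 45021 = 1882871, q_7 = 5*89931 + 11015 = 460670.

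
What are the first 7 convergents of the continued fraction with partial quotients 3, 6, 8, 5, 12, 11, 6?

Using the convergent recurrence p_i = a_i*p_{i-1} + p_{i-2}, q_i = a_i*q_{i-1} + q_{i-2} with p_{-2}=0, p_{-1}=1, q_{-2}=1, q_{-1}=0:
  i=0: a_0=3, p_0 = 3*1 + 0 = 3, q_0 = 3*0 + 1 = 1.
  i=1: a_1=6, p_1 = 6*3 + 1 = 19, q_1 = 6*1 + 0 = 6.
  i=2: a_2=8, p_2 = 8*19 + 3 = 155, q_2 = 8*6 + 1 = 49.
  i=3: a_3=5, p_3 = 5*155 + 19 = 794, q_3 = 5*49 + 6 = 251.
  i=4: a_4=12, p_4 = 12*794 + 155 = 9683, q_4 = 12*251 + 49 = 3061.
  i=5: a_5=11, p_5 = 11*9683 + 794 = 107307, q_5 = 11*3061 + 251 = 33922.
  i=6: a_6=6, p_6 = 6*107307 + 9683 = 653525, q_6 = 6*33922 + 3061 = 206593.

3/1, 19/6, 155/49, 794/251, 9683/3061, 107307/33922, 653525/206593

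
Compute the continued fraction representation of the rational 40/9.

Run the Euclidean algorithm on 40 and 9; the successive quotients are the partial quotients a_0, a_1, ... (each step inverts the fractional part left over by the previous one):
  40 = 4*9 + 4, so a_0 = 4.
  9 = 2*4 + 1, so a_1 = 2.
  4 = 4*1 + 0, so a_2 = 4.
The remainder reaches 0 after 3 divisions, so the expansion has 3 partial quotients, read off in order.

[4; 2, 4]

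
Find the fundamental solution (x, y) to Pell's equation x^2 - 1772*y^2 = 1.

First expand sqrt(1772) as a continued fraction. With x_i = (sqrt(1772) + m_i)/d_i and (m_0, d_0) = (0, 1): a_0 = floor(sqrt(1772)) = 42, since 42^2 = 1764 <= 1772 < 1849 = 43^2.
Iterate m_{i+1} = d_i*a_i - m_i, d_{i+1} = (1772 - m_{i+1}^2)/d_i, a_{i+1} = floor((a_0 + m_{i+1})/d_{i+1}):
  m_1 = 1*42 - 0 = 42, d_1 = (1772 - 42^2)/1 = 8/1 = 8, a_1 = floor((42 + 42)/8) = 10.
  m_2 = 8*10 - 42 = 38, d_2 = (1772 - 38^2)/8 = 328/8 = 41, a_2 = floor((42 + 38)/41) = 1.
  m_3 = 41*1 - 38 = 3, d_3 = (1772 - 3^2)/41 = 1763/41 = 43, a_3 = floor((42 + 3)/43) = 1.
  m_4 = 43*1 - 3 = 40, d_4 = (1772 - 40^2)/43 = 172/43 = 4, a_4 = floor((42 + 40)/4) = 20.
  m_5 = 4*20 - 40 = 40, d_5 = (1772 - 40^2)/4 = 172/4 = 43, a_5 = floor((42 + 40)/43) = 1.
  m_6 = 43*1 - 40 = 3, d_6 = (1772 - 3^2)/43 = 1763/43 = 41, a_6 = floor((42 + 3)/41) = 1.
  m_7 = 41*1 - 3 = 38, d_7 = (1772 - 38^2)/41 = 328/41 = 8, a_7 = floor((42 + 38)/8) = 10.
  m_8 = 8*10 - 38 = 42, d_8 = (1772 - 42^2)/8 = 8/8 = 1, a_8 = floor((42 + 42)/1) = 84.
  m_9 = 1*84 - 42 = 42, d_9 = (1772 - 42^2)/1 = 8/1 = 8: (m_9, d_9) = (m_1, d_1) = (42, 8), so from here the quotients repeat a_1, ..., a_8; the period length is 8.
So sqrt(1772) = [42; (10, 1, 1, 20, 1, 1, 10, 84)] with period length k = 8.
k is even, so the fundamental solution of x^2 - 1772y^2 = 1 is (p_{k-1}, q_{k-1}) = (p_7, q_7); compute convergents through index 7.
Convergents (p_i = a_i*p_{i-1} + p_{i-2}, q_i = a_i*q_{i-1} + q_{i-2} with p_{-2}=0, p_{-1}=1, q_{-2}=1, q_{-1}=0):
  i=0: a_0=42, p_0 = 42*1 + 0 = 42, q_0 = 42*0 + 1 = 1.
  i=1: a_1=10, p_1 = 10*42 + 1 = 421, q_1 = 10*1 + 0 = 10.
  i=2: a_2=1, p_2 = 1*421 + 42 = 463, q_2 = 1*10 + 1 = 11.
  i=3: a_3=1, p_3 = 1*463 + 421 = 884, q_3 = 1*11 + 10 = 21.
  i=4: a_4=20, p_4 = 20*884 + 463 = 18143, q_4 = 20*21 + 11 = 431.
  i=5: a_5=1, p_5 = 1*18143 + 884 = 19027, q_5 = 1*431 + 21 = 452.
  i=6: a_6=1, p_6 = 1*19027 + 18143 = 37170, q_6 = 1*452 + 431 = 883.
  i=7: a_7=10, p_7 = 10*37170 + 19027 = 390727, q_7 = 10*883 + 452 = 9282.
Check: 390727^2 - 1772*9282^2 = 152667588529 - 152667588528 = 1, so (x, y) = (390727, 9282) solves the equation, and by the theorem it is the least positive solution.

(x, y) = (390727, 9282)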